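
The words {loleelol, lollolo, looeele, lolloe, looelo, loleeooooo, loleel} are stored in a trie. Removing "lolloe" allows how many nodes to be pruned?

1

After clearing the end-marker at "lolloe", prune upward until reaching a node still needed by another word.
The suffix "e" (1 node) is used only by "lolloe"; the node for "lollo" still has the child "l", so pruning stops there.
Nodes removed: 1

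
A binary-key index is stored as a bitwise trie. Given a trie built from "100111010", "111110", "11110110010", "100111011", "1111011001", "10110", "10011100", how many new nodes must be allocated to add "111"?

0

Every character of "111" already lies on an existing path (it is a prefix of some stored word).
No new nodes are needed: 0.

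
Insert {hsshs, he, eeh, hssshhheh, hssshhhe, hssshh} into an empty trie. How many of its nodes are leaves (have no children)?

4

Leaves are exactly the stored words that no other stored word extends.
Those words: "eeh", "he", "hsshs", "hssshhheh"
Leaf count: 4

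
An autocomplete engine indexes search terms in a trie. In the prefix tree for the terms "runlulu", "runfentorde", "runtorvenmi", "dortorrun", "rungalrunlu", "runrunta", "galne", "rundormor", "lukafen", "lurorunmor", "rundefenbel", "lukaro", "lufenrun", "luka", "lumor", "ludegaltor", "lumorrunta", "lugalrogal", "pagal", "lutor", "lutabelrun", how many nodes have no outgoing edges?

19

Leaves are exactly the stored words that no other stored word extends.
Those words: "dortorrun", "galne", "ludegaltor", "lufenrun", "lugalrogal", "lukafen", "lukaro", "lumorrunta", "lurorunmor", "lutabelrun", "lutor", "pagal", "rundefenbel", "rundormor", "runfentorde", "rungalrunlu", "runlulu", "runrunta", "runtorvenmi"
Leaf count: 19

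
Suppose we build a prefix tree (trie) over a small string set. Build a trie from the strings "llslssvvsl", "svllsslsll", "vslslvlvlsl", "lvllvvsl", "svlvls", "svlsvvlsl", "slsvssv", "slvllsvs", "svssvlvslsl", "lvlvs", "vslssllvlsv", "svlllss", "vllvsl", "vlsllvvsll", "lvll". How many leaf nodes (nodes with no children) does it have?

14

Leaves are exactly the stored words that no other stored word extends.
Those words: "llslssvvsl", "lvllvvsl", "lvlvs", "slsvssv", "slvllsvs", "svlllss", "svllsslsll", "svlsvvlsl", "svlvls", "svssvlvslsl", "vllvsl", "vlsllvvsll", "vslslvlvlsl", "vslssllvlsv"
Leaf count: 14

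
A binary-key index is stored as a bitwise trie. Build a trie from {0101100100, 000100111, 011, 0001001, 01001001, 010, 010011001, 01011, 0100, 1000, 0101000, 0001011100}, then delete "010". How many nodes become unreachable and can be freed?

Walk "010" from the leaf back toward the root, removing each node that no remaining word uses.
Every node on "010" is still needed (e.g. by "0101100100"), so nothing is freed.
Nodes removed: 0

0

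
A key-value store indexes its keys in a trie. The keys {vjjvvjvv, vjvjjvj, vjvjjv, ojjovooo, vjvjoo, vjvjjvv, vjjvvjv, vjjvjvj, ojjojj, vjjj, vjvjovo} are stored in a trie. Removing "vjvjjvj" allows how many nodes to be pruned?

Walk "vjvjjvj" from the leaf back toward the root, removing each node that no remaining word uses.
The suffix "j" (1 node) is used only by "vjvjjvj"; the node for "vjvjjv" still has the child "v", so pruning stops there.
Nodes removed: 1

1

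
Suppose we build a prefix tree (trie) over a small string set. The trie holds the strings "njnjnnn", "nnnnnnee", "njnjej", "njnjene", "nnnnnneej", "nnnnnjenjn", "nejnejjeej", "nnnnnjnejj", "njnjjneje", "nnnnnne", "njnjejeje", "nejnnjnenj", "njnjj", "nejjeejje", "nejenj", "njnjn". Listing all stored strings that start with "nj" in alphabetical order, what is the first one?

njnjej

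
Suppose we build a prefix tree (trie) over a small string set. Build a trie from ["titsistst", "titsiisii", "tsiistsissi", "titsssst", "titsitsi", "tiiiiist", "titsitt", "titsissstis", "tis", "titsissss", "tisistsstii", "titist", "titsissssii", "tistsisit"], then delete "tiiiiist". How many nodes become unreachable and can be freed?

Walk "tiiiiist" from the leaf back toward the root, removing each node that no remaining word uses.
The suffix "iiiist" (6 nodes) is used only by "tiiiiist"; the node for "ti" still has the child "t", so pruning stops there.
Nodes removed: 6

6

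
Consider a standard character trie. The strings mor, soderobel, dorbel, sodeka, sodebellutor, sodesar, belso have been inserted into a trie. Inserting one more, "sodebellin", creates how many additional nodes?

2

"sodebell" is already a path in the trie; the remaining "in" must be added.
New nodes needed: |"sodebellin"| − 8 = 10 − 8 = 2.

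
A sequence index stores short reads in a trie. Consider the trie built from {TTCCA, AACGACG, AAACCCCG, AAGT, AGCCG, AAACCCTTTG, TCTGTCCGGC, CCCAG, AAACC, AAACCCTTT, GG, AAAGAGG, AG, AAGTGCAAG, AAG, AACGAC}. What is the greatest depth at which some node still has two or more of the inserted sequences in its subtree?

The deepest shared node is where two words last agree before diverging.
e.g. "AAACCCTTT" and "AAACCCTTTG" share the prefix "AAACCCTTT" of length 9; no pair shares a longer one.
Longest shared-prefix length: 9

9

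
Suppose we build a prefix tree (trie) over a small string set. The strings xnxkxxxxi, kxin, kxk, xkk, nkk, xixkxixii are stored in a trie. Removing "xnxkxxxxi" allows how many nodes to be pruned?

A node on "xnxkxxxxi"'s path can go only if nothing else ends at it or branches off below it.
The suffix "nxkxxxxi" (8 nodes) is used only by "xnxkxxxxi"; the node for "x" still has the child "k", so pruning stops there.
Nodes removed: 8

8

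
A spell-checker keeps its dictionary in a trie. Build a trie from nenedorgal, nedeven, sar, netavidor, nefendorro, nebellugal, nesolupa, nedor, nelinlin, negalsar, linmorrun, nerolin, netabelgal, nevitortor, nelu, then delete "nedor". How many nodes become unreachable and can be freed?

Walk "nedor" from the leaf back toward the root, removing each node that no remaining word uses.
The suffix "or" (2 nodes) is used only by "nedor"; the node for "ned" still has the child "e", so pruning stops there.
Nodes removed: 2

2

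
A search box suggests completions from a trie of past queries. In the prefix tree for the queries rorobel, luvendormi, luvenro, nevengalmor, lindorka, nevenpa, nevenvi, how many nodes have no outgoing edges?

Leaves are exactly the stored words that no other stored word extends.
Those words: "lindorka", "luvendormi", "luvenro", "nevengalmor", "nevenpa", "nevenvi", "rorobel"
Leaf count: 7

7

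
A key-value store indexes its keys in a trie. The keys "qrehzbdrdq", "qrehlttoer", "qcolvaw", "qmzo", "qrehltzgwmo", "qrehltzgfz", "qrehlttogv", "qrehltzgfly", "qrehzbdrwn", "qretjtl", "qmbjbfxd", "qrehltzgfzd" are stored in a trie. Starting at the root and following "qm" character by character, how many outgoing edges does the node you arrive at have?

Follow the path "qm" to its node, then look at its outgoing edges.
Characters that immediately follow "qm" among the stored strings: {b, z}.
That node has 2 child edges.

2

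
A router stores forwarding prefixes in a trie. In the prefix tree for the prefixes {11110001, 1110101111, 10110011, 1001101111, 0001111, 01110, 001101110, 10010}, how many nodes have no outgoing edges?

8

A leaf is a node with no children — equivalently, the end of a word that is not a proper prefix of any other stored word.
Those words: "0001111", "001101110", "01110", "10010", "1001101111", "10110011", "1110101111", "11110001"
Leaf count: 8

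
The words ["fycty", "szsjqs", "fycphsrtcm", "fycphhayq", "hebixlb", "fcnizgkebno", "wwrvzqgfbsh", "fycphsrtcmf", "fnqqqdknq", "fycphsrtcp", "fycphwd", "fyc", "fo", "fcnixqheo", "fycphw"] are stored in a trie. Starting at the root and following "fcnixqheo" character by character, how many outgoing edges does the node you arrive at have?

Walk "fcnixqheo" from the root, arriving at one node.
No stored string extends past "fcnixqheo".
That node has 0 child edges.

0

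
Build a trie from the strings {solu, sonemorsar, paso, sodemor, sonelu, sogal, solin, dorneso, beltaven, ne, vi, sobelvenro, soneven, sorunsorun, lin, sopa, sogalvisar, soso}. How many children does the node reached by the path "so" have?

8

Walk "so" from the root, arriving at one node.
Characters that immediately follow "so" among the stored strings: {b, d, g, l, n, p, r, s}.
That node has 8 child edges.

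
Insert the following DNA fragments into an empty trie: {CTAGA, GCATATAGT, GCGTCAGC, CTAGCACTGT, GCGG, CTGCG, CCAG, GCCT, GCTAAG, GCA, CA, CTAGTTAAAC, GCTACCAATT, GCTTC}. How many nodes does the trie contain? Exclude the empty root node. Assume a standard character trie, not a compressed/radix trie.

Trace insertions, counting only characters that open a new branch:
  "CTAGA" → 5 new (C, T, A, G, A)
  "GCATATAGT" → 9 new (G, C, A, T, A, T, A, G, T)
  "GCGTCAGC" → prefix "GC" already present; 6 new (G, T, C, A, G, C)
  "CTAGCACTGT" → prefix "CTAG" already present; 6 new (C, A, C, T, G, T)
  "GCGG" → prefix "GCG" already present; 1 new (G)
  "CTGCG" → prefix "CT" already present; 3 new (G, C, G)
  "CCAG" → prefix "C" already present; 3 new (C, A, G)
  "GCCT" → prefix "GC" already present; 2 new (C, T)
  "GCTAAG" → prefix "GC" already present; 4 new (T, A, A, G)
  "GCA" → prefix "GCA" already present; 0 new (none)
  "CA" → prefix "C" already present; 1 new (A)
  "CTAGTTAAAC" → prefix "CTAG" already present; 6 new (T, T, A, A, A, C)
  "GCTACCAATT" → prefix "GCTA" already present; 6 new (C, C, A, A, T, T)
  "GCTTC" → prefix "GCT" already present; 2 new (T, C)
Total nodes = 5 + 9 + 6 + 6 + 1 + 3 + 3 + 2 + 4 + 0 + 1 + 6 + 6 + 2 = 54

54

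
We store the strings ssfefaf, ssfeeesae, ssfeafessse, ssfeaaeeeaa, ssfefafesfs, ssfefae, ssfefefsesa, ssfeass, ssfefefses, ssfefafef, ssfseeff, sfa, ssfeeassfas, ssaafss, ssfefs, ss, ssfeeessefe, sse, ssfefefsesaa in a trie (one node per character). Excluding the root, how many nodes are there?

64

Trace insertions, counting only characters that open a new branch:
  "ssfefaf" → 7 new (s, s, f, e, f, a, f)
  "ssfeeesae" → prefix "ssfe" already present; 5 new (e, e, s, a, e)
  "ssfeafessse" → prefix "ssfe" already present; 7 new (a, f, e, s, s, s, e)
  "ssfeaaeeeaa" → prefix "ssfea" already present; 6 new (a, e, e, e, a, a)
  "ssfefafesfs" → prefix "ssfefaf" already present; 4 new (e, s, f, s)
  "ssfefae" → prefix "ssfefa" already present; 1 new (e)
  "ssfefefsesa" → prefix "ssfef" already present; 6 new (e, f, s, e, s, a)
  "ssfeass" → prefix "ssfea" already present; 2 new (s, s)
  "ssfefefses" → prefix "ssfefefses" already present; 0 new (none)
  "ssfefafef" → prefix "ssfefafe" already present; 1 new (f)
  "ssfseeff" → prefix "ssf" already present; 5 new (s, e, e, f, f)
  "sfa" → prefix "s" already present; 2 new (f, a)
  "ssfeeassfas" → prefix "ssfee" already present; 6 new (a, s, s, f, a, s)
  "ssaafss" → prefix "ss" already present; 5 new (a, a, f, s, s)
  "ssfefs" → prefix "ssfef" already present; 1 new (s)
  "ss" → prefix "ss" already present; 0 new (none)
  "ssfeeessefe" → prefix "ssfeees" already present; 4 new (s, e, f, e)
  "sse" → prefix "ss" already present; 1 new (e)
  "ssfefefsesaa" → prefix "ssfefefsesa" already present; 1 new (a)
Total nodes = 7 + 5 + 7 + 6 + 4 + 1 + 6 + 2 + 0 + 1 + 5 + 2 + 6 + 5 + 1 + 0 + 4 + 1 + 1 = 64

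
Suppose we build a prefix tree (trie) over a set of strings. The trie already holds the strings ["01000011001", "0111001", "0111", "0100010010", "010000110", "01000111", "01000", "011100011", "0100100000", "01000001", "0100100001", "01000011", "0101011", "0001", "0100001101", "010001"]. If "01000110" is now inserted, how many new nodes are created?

"0100011" is already a path in the trie; the remaining "0" must be added.
So 8 − 7 = 1 new nodes.

1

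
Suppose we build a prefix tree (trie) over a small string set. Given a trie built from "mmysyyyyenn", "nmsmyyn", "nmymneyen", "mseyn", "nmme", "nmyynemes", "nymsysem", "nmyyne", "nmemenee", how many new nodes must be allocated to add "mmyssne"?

Walking "mmyssne" from the root, the first 4 characters ("mmys") follow existing edges; "s" is the first miss.
Each of the 3 remaining characters creates one node.

3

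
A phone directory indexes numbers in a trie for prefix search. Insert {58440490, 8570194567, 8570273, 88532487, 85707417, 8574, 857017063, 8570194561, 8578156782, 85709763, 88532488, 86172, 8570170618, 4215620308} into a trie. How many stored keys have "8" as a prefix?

12

Filter for entries beginning with "8":
Matches: "8570170618", "857017063", "8570194561", "8570194567", "8570273", "85707417", "85709763", "8574", "8578156782", "86172", "88532487", "88532488"
Count: 12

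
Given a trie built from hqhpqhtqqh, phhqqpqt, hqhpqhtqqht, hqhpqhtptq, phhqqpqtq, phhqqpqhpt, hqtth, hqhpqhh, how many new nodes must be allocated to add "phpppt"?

4

Walking "phpppt" from the root, the first 2 characters ("ph") follow existing edges; "p" is the first miss.
Each of the 4 remaining characters creates one node.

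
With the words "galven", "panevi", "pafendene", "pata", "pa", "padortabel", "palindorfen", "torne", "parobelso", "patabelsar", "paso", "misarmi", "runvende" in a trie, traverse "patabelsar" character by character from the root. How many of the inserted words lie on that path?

3

Traverse "patabelsar" character by character; count nodes along the way that are marked as word ends.
Prefixes of the query that are stored words: "pa", "pata", "patabelsar"
Count: 3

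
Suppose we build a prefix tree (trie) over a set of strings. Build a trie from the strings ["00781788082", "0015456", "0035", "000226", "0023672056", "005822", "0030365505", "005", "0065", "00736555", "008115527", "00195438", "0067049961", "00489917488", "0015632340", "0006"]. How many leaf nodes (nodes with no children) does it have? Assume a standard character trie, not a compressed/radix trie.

15

A leaf is a node with no children — equivalently, the end of a word that is not a proper prefix of any other stored word.
Those words: "000226", "0006", "0015456", "0015632340", "00195438", "0023672056", "0030365505", "0035", "00489917488", "005822", "0065", "0067049961", "00736555", "00781788082", "008115527"
Leaf count: 15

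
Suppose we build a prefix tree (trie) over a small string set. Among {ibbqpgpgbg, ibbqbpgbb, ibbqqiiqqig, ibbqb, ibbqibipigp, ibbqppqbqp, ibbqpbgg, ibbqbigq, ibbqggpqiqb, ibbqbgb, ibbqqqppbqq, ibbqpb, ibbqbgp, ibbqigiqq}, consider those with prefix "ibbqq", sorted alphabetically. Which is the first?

ibbqqiiqqig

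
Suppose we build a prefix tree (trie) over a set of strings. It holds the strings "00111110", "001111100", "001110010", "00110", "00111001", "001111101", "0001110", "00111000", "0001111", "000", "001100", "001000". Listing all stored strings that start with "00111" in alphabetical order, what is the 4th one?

DFS of the "00111" subtree visits, in order: "00111000", "00111001", "001110010", "00111110", "001111100", "001111101"
Position 4: 00111110

00111110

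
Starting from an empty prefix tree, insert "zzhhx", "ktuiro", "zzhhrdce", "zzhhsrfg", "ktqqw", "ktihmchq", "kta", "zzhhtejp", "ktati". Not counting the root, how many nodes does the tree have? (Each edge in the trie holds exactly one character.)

Count nodes per top-level branch (shared prefixes stored once):
  'k'-branch (kta, ktati, ktihmchq, ktqqw, ktuiro): 18 nodes
  'z'-branch (zzhhrdce, zzhhsrfg, zzhhtejp, zzhhx): 17 nodes
Sum: 35

35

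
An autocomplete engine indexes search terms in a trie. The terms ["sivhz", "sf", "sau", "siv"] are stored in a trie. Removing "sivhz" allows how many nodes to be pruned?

Walk "sivhz" from the leaf back toward the root, removing each node that no remaining word uses.
The suffix "hz" (2 nodes) is used only by "sivhz"; "siv" is itself a stored word, so pruning stops there.
Nodes removed: 2

2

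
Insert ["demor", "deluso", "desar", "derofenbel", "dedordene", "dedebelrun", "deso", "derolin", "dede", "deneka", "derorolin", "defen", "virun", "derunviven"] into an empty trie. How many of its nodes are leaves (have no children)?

13

A leaf is a node with no children — equivalently, the end of a word that is not a proper prefix of any other stored word.
Those words: "dedebelrun", "dedordene", "defen", "deluso", "demor", "deneka", "derofenbel", "derolin", "derorolin", "derunviven", "desar", "deso", "virun"
Leaf count: 13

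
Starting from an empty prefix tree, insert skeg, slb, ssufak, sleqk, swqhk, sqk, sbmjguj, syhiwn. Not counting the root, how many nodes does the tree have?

31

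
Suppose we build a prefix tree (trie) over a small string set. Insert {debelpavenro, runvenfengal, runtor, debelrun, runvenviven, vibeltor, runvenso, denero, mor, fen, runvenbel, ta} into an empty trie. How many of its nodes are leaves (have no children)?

12

A leaf is a node with no children — equivalently, the end of a word that is not a proper prefix of any other stored word.
Those words: "debelpavenro", "debelrun", "denero", "fen", "mor", "runtor", "runvenbel", "runvenfengal", "runvenso", "runvenviven", "ta", "vibeltor"
Leaf count: 12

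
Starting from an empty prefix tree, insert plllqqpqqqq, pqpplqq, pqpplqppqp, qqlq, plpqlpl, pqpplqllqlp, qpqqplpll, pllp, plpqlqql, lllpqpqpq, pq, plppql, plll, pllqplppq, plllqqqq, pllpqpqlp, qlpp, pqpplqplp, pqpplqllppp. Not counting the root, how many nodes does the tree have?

Insert word by word; a character creates a node only if that edge doesn't already exist:
  "plllqqpqqqq" → 11 new (p, l, l, l, q, q, p, q, q, q, q)
  "pqpplqq" → prefix "p" already present; 6 new (q, p, p, l, q, q)
  "pqpplqppqp" → prefix "pqpplq" already present; 4 new (p, p, q, p)
  "qqlq" → 4 new (q, q, l, q)
  "plpqlpl" → prefix "pl" already present; 5 new (p, q, l, p, l)
  "pqpplqllqlp" → prefix "pqpplq" already present; 5 new (l, l, q, l, p)
  "qpqqplpll" → prefix "q" already present; 8 new (p, q, q, p, l, p, l, l)
  "pllp" → prefix "pll" already present; 1 new (p)
  "plpqlqql" → prefix "plpql" already present; 3 new (q, q, l)
  "lllpqpqpq" → 9 new (l, l, l, p, q, p, q, p, q)
  "pq" → prefix "pq" already present; 0 new (none)
  "plppql" → prefix "plp" already present; 3 new (p, q, l)
  "plll" → prefix "plll" already present; 0 new (none)
  "pllqplppq" → prefix "pll" already present; 6 new (q, p, l, p, p, q)
  "plllqqqq" → prefix "plllqq" already present; 2 new (q, q)
  "pllpqpqlp" → prefix "pllp" already present; 5 new (q, p, q, l, p)
  "qlpp" → prefix "q" already present; 3 new (l, p, p)
  "pqpplqplp" → prefix "pqpplqp" already present; 2 new (l, p)
  "pqpplqllppp" → prefix "pqpplqll" already present; 3 new (p, p, p)
Total nodes = 11 + 6 + 4 + 4 + 5 + 5 + 8 + 1 + 3 + 9 + 0 + 3 + 0 + 6 + 2 + 5 + 3 + 2 + 3 = 80

80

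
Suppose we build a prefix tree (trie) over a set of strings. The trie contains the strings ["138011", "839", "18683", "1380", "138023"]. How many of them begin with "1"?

4

Traverse to the node for "1", then collect every word in that subtree.
Matches: "1380", "138011", "138023", "18683"
Count: 4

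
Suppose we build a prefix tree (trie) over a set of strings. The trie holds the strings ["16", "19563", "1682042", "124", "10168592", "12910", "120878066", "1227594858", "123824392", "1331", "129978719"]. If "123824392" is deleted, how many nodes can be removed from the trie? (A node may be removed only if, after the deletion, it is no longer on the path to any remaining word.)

Walk "123824392" from the leaf back toward the root, removing each node that no remaining word uses.
The suffix "3824392" (7 nodes) is used only by "123824392"; the node for "12" still has the child "4", so pruning stops there.
Nodes removed: 7

7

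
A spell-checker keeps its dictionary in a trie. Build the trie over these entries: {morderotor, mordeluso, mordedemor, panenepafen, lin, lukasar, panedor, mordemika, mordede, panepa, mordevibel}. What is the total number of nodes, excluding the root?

Count nodes per top-level branch (shared prefixes stored once):
  'l'-branch (lin, lukasar): 9 nodes
  'm'-branch (mordede, mordedemor, mordeluso, mordemika, morderotor, mordevibel): 28 nodes
  'p'-branch (panedor, panenepafen, panepa): 16 nodes
Sum: 53

53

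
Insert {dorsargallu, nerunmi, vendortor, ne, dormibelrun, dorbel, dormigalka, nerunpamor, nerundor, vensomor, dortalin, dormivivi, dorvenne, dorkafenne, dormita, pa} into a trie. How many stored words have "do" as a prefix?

9

Traverse to the node for "do", then collect every word in that subtree.
Words under "do": dorbel, dorkafenne, dormibelrun, dormigalka, dormita, dormivivi, dorsargallu, dortalin, dorvenne
Count: 9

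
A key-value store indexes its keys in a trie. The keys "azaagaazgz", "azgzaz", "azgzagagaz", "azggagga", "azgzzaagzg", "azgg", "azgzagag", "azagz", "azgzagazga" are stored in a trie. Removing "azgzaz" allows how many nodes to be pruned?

1

A node on "azgzaz"'s path can go only if nothing else ends at it or branches off below it.
The suffix "z" (1 node) is used only by "azgzaz"; the node for "azgza" still has the child "g", so pruning stops there.
Nodes removed: 1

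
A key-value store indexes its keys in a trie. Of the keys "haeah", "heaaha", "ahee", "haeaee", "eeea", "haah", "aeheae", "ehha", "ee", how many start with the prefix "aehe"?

1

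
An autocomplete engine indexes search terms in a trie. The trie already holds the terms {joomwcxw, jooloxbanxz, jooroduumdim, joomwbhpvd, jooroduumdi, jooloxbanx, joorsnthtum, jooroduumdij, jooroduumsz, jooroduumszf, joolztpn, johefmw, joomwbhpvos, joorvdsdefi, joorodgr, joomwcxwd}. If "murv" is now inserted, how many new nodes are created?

4

Nothing in the trie begins with "m"; the whole of "murv" is new.
4 − 0 = 4 new nodes.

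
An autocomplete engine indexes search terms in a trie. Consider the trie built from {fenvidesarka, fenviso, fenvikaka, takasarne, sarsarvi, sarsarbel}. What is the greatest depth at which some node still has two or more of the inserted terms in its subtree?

Equivalently: take the maximum, over all pairs, of their longest common prefix length.
e.g. "sarsarbel" and "sarsarvi" share the prefix "sarsar" of length 6; no pair shares a longer one.
Longest shared-prefix length: 6

6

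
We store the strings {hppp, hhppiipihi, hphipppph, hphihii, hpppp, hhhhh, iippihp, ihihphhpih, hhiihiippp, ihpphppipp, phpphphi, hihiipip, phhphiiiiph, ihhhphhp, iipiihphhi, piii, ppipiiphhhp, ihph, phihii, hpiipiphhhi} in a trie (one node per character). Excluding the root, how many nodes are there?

123

Insert word by word; a character creates a node only if that edge doesn't already exist:
  "hppp" → 4 new (h, p, p, p)
  "hhppiipihi" → prefix "h" already present; 9 new (h, p, p, i, i, p, i, h, i)
  "hphipppph" → prefix "hp" already present; 7 new (h, i, p, p, p, p, h)
  "hphihii" → prefix "hphi" already present; 3 new (h, i, i)
  "hpppp" → prefix "hppp" already present; 1 new (p)
  "hhhhh" → prefix "hh" already present; 3 new (h, h, h)
  "iippihp" → 7 new (i, i, p, p, i, h, p)
  "ihihphhpih" → prefix "i" already present; 9 new (h, i, h, p, h, h, p, i, h)
  "hhiihiippp" → prefix "hh" already present; 8 new (i, i, h, i, i, p, p, p)
  "ihpphppipp" → prefix "ih" already present; 8 new (p, p, h, p, p, i, p, p)
  "phpphphi" → 8 new (p, h, p, p, h, p, h, i)
  "hihiipip" → prefix "h" already present; 7 new (i, h, i, i, p, i, p)
  "phhphiiiiph" → prefix "ph" already present; 9 new (h, p, h, i, i, i, i, p, h)
  "ihhhphhp" → prefix "ih" already present; 6 new (h, h, p, h, h, p)
  "iipiihphhi" → prefix "iip" already present; 7 new (i, i, h, p, h, h, i)
  "piii" → prefix "p" already present; 3 new (i, i, i)
  "ppipiiphhhp" → prefix "p" already present; 10 new (p, i, p, i, i, p, h, h, h, p)
  "ihph" → prefix "ihp" already present; 1 new (h)
  "phihii" → prefix "ph" already present; 4 new (i, h, i, i)
  "hpiipiphhhi" → prefix "hp" already present; 9 new (i, i, p, i, p, h, h, h, i)
Total nodes = 4 + 9 + 7 + 3 + 1 + 3 + 7 + 9 + 8 + 8 + 8 + 7 + 9 + 6 + 7 + 3 + 10 + 1 + 4 + 9 = 123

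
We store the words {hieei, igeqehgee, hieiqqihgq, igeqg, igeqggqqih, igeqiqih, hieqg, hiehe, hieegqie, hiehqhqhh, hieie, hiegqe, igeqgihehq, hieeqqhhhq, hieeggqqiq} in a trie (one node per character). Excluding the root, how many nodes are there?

64

Count nodes per top-level branch (shared prefixes stored once):
  'h'-branch (hieeggqqiq, hieegqie, hieei, hieeqqhhhq, hiegqe, hiehe, hiehqhqhh, hieie, hieiqqihgq, hieqg): 40 nodes
  'i'-branch (igeqehgee, igeqg, igeqggqqih, igeqgihehq, igeqiqih): 24 nodes
Sum: 64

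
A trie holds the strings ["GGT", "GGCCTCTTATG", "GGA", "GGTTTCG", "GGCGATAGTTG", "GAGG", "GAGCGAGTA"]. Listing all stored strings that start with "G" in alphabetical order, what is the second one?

GAGG

Words with prefix "G", in lexicographic order: "GAGCGAGTA", "GAGG", "GGA", "GGCCTCTTATG", "GGCGATAGTTG", "GGT", "GGTTTCG"
Position 2: GAGG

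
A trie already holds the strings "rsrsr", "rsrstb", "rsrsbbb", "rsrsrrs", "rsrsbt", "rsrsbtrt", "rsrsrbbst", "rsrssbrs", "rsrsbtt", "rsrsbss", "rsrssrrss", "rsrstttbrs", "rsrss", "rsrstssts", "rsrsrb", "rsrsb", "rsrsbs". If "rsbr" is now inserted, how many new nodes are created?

2

Walking "rsbr" from the root, the first 2 characters ("rs") follow existing edges; "b" is the first miss.
So 4 − 2 = 2 new nodes.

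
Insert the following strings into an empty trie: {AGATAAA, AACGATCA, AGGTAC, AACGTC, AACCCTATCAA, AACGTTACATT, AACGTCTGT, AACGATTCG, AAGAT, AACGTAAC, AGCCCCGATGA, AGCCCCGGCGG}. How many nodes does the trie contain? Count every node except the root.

Count nodes per top-level branch (shared prefixes stored once):
  'A'-branch (AACCCTATCAA, AACGATCA, AACGATTCG, AACGTAAC, AACGTC, AACGTCTGT, AACGTTACATT, AAGAT, AGATAAA, AGCCCCGATGA, AGCCCCGGCGG, AGGTAC): 59 nodes
Sum: 59

59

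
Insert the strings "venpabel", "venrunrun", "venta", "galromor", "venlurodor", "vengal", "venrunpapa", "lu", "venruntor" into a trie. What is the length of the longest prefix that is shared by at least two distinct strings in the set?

Look for the deepest trie node that still has at least two words in its subtree.
"venrunpapa" and "venrunrun" agree on "venrun" (6 characters) before diverging; nothing deeper is shared.
Longest shared-prefix length: 6

6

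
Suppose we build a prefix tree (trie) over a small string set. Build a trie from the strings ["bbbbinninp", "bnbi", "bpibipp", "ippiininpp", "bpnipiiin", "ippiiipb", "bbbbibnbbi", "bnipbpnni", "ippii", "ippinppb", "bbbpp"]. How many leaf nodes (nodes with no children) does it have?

A leaf is a node with no children — equivalently, the end of a word that is not a proper prefix of any other stored word.
Those words: "bbbbibnbbi", "bbbbinninp", "bbbpp", "bnbi", "bnipbpnni", "bpibipp", "bpnipiiin", "ippiiipb", "ippiininpp", "ippinppb"
Leaf count: 10

10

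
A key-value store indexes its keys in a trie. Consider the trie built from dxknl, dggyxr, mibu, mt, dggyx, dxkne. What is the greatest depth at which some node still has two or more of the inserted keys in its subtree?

Look for the deepest trie node that still has at least two words in its subtree.
e.g. "dggyx" and "dggyxr" share the prefix "dggyx" of length 5; no pair shares a longer one.
Longest shared-prefix length: 5

5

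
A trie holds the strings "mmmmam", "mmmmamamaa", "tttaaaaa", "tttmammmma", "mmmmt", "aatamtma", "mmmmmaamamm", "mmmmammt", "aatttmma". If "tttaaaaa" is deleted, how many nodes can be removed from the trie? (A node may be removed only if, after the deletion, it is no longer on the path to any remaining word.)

After clearing the end-marker at "tttaaaaa", prune upward until reaching a node still needed by another word.
The suffix "aaaaa" (5 nodes) is used only by "tttaaaaa"; the node for "ttt" still has the child "m", so pruning stops there.
Nodes removed: 5

5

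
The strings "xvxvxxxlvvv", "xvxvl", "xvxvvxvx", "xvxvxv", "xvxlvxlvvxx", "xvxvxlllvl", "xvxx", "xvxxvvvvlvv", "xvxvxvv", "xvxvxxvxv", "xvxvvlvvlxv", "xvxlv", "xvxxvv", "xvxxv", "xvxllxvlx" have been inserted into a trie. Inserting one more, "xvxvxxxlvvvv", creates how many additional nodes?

The longest prefix of "xvxvxxxlvvvv" already in the trie is "xvxvxxxlvvv" (length 11).
So 12 − 11 = 1 new nodes.

1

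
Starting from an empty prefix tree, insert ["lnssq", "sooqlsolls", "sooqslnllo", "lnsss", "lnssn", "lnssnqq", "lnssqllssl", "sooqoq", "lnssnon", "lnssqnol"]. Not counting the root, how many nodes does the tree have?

37

Trace insertions, counting only characters that open a new branch:
  "lnssq" → 5 new (l, n, s, s, q)
  "sooqlsolls" → 10 new (s, o, o, q, l, s, o, l, l, s)
  "sooqslnllo" → prefix "sooq" already present; 6 new (s, l, n, l, l, o)
  "lnsss" → prefix "lnss" already present; 1 new (s)
  "lnssn" → prefix "lnss" already present; 1 new (n)
  "lnssnqq" → prefix "lnssn" already present; 2 new (q, q)
  "lnssqllssl" → prefix "lnssq" already present; 5 new (l, l, s, s, l)
  "sooqoq" → prefix "sooq" already present; 2 new (o, q)
  "lnssnon" → prefix "lnssn" already present; 2 new (o, n)
  "lnssqnol" → prefix "lnssq" already present; 3 new (n, o, l)
Total nodes = 5 + 10 + 6 + 1 + 1 + 2 + 5 + 2 + 2 + 3 = 37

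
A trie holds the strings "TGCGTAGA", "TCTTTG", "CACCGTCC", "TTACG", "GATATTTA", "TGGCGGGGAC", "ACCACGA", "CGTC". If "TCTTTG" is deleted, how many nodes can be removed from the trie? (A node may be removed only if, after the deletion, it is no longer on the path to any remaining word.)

5

Walk "TCTTTG" from the leaf back toward the root, removing each node that no remaining word uses.
The suffix "CTTTG" (5 nodes) is used only by "TCTTTG"; the node for "T" still has the child "G", so pruning stops there.
Nodes removed: 5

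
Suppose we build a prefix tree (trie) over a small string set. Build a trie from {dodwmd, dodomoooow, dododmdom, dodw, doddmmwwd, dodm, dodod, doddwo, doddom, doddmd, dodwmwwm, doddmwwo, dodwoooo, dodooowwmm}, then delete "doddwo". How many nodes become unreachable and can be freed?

2

Walk "doddwo" from the leaf back toward the root, removing each node that no remaining word uses.
The suffix "wo" (2 nodes) is used only by "doddwo"; the node for "dodd" still has the child "m", so pruning stops there.
Nodes removed: 2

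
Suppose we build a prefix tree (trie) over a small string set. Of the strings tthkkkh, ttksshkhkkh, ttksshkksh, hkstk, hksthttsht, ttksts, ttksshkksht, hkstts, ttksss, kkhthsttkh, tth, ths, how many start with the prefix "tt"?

Walk to "tt"; the words in its subtree are exactly those with that prefix.
Words under "tt": tth, tthkkkh, ttksshkhkkh, ttksshkksh, ttksshkksht, ttksss, ttksts
Count: 7

7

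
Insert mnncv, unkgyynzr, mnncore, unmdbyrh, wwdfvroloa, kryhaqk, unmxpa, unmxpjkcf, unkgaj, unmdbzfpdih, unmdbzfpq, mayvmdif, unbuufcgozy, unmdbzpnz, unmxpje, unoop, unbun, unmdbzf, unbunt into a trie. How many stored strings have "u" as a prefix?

14

Traverse to the node for "u", then collect every word in that subtree.
Words under "u": unbun, unbunt, unbuufcgozy, unkgaj, unkgyynzr, unmdbyrh, unmdbzf, unmdbzfpdih, unmdbzfpq, unmdbzpnz, unmxpa, unmxpje, unmxpjkcf, unoop
Count: 14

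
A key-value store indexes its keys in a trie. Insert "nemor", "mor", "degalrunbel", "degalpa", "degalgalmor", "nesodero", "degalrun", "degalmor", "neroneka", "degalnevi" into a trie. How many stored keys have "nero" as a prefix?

Walk to "nero"; the words in its subtree are exactly those with that prefix.
Words under "nero": neroneka
Count: 1

1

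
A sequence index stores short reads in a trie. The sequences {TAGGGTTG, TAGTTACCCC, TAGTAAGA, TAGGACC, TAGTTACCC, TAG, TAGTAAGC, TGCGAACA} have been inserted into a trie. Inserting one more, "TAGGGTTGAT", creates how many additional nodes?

"TAGGGTTG" is already a path in the trie; the remaining "AT" must be added.
New nodes needed: |"TAGGGTTGAT"| − 8 = 10 − 8 = 2.

2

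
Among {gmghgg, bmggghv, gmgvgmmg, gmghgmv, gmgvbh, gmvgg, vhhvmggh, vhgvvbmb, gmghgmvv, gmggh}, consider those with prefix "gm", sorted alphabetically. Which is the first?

DFS of the "gm" subtree visits, in order: "gmggh", "gmghgg", "gmghgmv", "gmghgmvv", "gmgvbh", "gmgvgmmg", "gmvgg"
Position 1: gmggh

gmggh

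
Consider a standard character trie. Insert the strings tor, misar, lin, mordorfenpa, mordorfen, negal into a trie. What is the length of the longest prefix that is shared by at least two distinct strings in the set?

The deepest shared node is where two words last agree before diverging.
"mordorfen" and "mordorfenpa" agree on "mordorfen" (9 characters) before diverging; nothing deeper is shared.
Longest shared-prefix length: 9

9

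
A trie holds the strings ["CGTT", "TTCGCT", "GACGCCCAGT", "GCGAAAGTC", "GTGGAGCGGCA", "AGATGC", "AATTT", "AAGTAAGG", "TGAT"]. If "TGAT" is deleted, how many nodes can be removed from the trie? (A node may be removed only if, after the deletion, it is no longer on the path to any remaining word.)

After clearing the end-marker at "TGAT", prune upward until reaching a node still needed by another word.
The suffix "GAT" (3 nodes) is used only by "TGAT"; the node for "T" still has the child "T", so pruning stops there.
Nodes removed: 3

3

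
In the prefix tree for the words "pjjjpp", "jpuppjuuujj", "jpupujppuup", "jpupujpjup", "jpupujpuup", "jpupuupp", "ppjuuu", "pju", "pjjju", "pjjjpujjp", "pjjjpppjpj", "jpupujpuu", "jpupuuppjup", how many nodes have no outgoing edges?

10

A leaf is a node with no children — equivalently, the end of a word that is not a proper prefix of any other stored word.
Those words: "jpuppjuuujj", "jpupujpjup", "jpupujppuup", "jpupujpuup", "jpupuuppjup", "pjjjpppjpj", "pjjjpujjp", "pjjju", "pju", "ppjuuu"
Leaf count: 10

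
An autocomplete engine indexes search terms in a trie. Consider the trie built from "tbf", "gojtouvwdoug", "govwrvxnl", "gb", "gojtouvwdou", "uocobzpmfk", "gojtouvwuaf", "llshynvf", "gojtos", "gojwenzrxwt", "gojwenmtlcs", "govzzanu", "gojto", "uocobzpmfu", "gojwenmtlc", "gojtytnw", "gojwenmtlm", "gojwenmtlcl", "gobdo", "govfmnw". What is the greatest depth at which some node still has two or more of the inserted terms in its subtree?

11

The deepest shared node is where two words last agree before diverging.
e.g. "gojtouvwdou" and "gojtouvwdoug" share the prefix "gojtouvwdou" of length 11; no pair shares a longer one.
Longest shared-prefix length: 11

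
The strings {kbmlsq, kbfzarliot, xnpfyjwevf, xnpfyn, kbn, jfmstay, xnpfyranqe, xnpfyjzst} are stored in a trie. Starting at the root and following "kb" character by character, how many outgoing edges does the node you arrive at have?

3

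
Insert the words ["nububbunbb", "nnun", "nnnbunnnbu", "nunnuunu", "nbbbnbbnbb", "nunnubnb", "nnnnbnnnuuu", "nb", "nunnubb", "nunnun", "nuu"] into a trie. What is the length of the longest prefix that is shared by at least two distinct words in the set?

6

Equivalently: take the maximum, over all pairs, of their longest common prefix length.
e.g. "nunnubb" and "nunnubnb" share the prefix "nunnub" of length 6; no pair shares a longer one.
Longest shared-prefix length: 6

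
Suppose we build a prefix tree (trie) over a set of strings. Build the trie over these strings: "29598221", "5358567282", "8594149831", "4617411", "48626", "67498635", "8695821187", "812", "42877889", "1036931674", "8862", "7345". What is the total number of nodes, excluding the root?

Insert word by word; a character creates a node only if that edge doesn't already exist:
  "29598221" → 8 new (2, 9, 5, 9, 8, 2, 2, 1)
  "5358567282" → 10 new (5, 3, 5, 8, 5, 6, 7, 2, 8, 2)
  "8594149831" → 10 new (8, 5, 9, 4, 1, 4, 9, 8, 3, 1)
  "4617411" → 7 new (4, 6, 1, 7, 4, 1, 1)
  "48626" → prefix "4" already present; 4 new (8, 6, 2, 6)
  "67498635" → 8 new (6, 7, 4, 9, 8, 6, 3, 5)
  "8695821187" → prefix "8" already present; 9 new (6, 9, 5, 8, 2, 1, 1, 8, 7)
  "812" → prefix "8" already present; 2 new (1, 2)
  "42877889" → prefix "4" already present; 7 new (2, 8, 7, 7, 8, 8, 9)
  "1036931674" → 10 new (1, 0, 3, 6, 9, 3, 1, 6, 7, 4)
  "8862" → prefix "8" already present; 3 new (8, 6, 2)
  "7345" → 4 new (7, 3, 4, 5)
Total nodes = 8 + 10 + 10 + 7 + 4 + 8 + 9 + 2 + 7 + 10 + 3 + 4 = 82

82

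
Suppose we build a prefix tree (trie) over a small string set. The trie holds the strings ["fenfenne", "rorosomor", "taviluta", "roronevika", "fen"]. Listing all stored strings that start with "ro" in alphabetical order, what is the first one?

roronevika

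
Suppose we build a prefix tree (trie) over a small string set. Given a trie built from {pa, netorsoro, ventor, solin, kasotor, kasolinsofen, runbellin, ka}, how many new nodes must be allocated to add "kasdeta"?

The longest prefix of "kasdeta" already in the trie is "kas" (length 3).
Each of the 4 remaining characters creates one node.

4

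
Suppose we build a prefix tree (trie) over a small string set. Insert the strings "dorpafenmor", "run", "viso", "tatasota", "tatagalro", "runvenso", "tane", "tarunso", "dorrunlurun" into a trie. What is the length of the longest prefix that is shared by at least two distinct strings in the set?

Look for the deepest trie node that still has at least two words in its subtree.
e.g. "tatagalro" and "tatasota" share the prefix "tata" of length 4; no pair shares a longer one.
Longest shared-prefix length: 4

4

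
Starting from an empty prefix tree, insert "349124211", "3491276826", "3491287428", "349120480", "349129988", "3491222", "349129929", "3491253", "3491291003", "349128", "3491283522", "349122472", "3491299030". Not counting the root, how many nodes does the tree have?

Insert word by word; a character creates a node only if that edge doesn't already exist:
  "349124211" → 9 new (3, 4, 9, 1, 2, 4, 2, 1, 1)
  "3491276826" → prefix "34912" already present; 5 new (7, 6, 8, 2, 6)
  "3491287428" → prefix "34912" already present; 5 new (8, 7, 4, 2, 8)
  "349120480" → prefix "34912" already present; 4 new (0, 4, 8, 0)
  "349129988" → prefix "34912" already present; 4 new (9, 9, 8, 8)
  "3491222" → prefix "34912" already present; 2 new (2, 2)
  "349129929" → prefix "3491299" already present; 2 new (2, 9)
  "3491253" → prefix "34912" already present; 2 new (5, 3)
  "3491291003" → prefix "349129" already present; 4 new (1, 0, 0, 3)
  "349128" → prefix "349128" already present; 0 new (none)
  "3491283522" → prefix "349128" already present; 4 new (3, 5, 2, 2)
  "349122472" → prefix "349122" already present; 3 new (4, 7, 2)
  "3491299030" → prefix "3491299" already present; 3 new (0, 3, 0)
Total nodes = 9 + 5 + 5 + 4 + 4 + 2 + 2 + 2 + 4 + 0 + 4 + 3 + 3 = 47

47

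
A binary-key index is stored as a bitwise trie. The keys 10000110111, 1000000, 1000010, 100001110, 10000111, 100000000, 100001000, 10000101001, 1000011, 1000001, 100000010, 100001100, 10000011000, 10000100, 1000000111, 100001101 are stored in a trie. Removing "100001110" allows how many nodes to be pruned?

A node on "100001110"'s path can go only if nothing else ends at it or branches off below it.
The suffix "0" (1 node) is used only by "100001110"; "10000111" is itself a stored word, so pruning stops there.
Nodes removed: 1

1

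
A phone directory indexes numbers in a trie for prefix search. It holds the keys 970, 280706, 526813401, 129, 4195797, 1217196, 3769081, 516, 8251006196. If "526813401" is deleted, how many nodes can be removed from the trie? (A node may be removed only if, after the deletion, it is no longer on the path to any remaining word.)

8

Walk "526813401" from the leaf back toward the root, removing each node that no remaining word uses.
The suffix "26813401" (8 nodes) is used only by "526813401"; the node for "5" still has the child "1", so pruning stops there.
Nodes removed: 8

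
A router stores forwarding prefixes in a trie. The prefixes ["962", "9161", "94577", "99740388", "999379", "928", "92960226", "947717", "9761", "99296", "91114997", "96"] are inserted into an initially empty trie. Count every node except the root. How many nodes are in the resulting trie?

Insert word by word; a character creates a node only if that edge doesn't already exist:
  "962" → 3 new (9, 6, 2)
  "9161" → prefix "9" already present; 3 new (1, 6, 1)
  "94577" → prefix "9" already present; 4 new (4, 5, 7, 7)
  "99740388" → prefix "9" already present; 7 new (9, 7, 4, 0, 3, 8, 8)
  "999379" → prefix "99" already present; 4 new (9, 3, 7, 9)
  "928" → prefix "9" already present; 2 new (2, 8)
  "92960226" → prefix "92" already present; 6 new (9, 6, 0, 2, 2, 6)
  "947717" → prefix "94" already present; 4 new (7, 7, 1, 7)
  "9761" → prefix "9" already present; 3 new (7, 6, 1)
  "99296" → prefix "99" already present; 3 new (2, 9, 6)
  "91114997" → prefix "91" already present; 6 new (1, 1, 4, 9, 9, 7)
  "96" → prefix "96" already present; 0 new (none)
Total nodes = 3 + 3 + 4 + 7 + 4 + 2 + 6 + 4 + 3 + 3 + 6 + 0 = 45

45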